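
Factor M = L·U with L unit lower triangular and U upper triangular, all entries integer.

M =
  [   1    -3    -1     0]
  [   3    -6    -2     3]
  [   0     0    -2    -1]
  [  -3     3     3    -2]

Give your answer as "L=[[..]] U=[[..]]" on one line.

L=[[1,0,0,0],[3,1,0,0],[0,0,1,0],[-3,-2,-1,1]] U=[[1,-3,-1,0],[0,3,1,3],[0,0,-2,-1],[0,0,0,3]]

  row1 -= 3·row0 → [0,3,1,3]
  row2 -= 0·row0 → [0,0,-2,-1]
  row3 -= -3·row0 → [0,-6,0,-2]
  row2 -= 0·row1 → [0,0,-2,-1]
  row3 -= -2·row1 → [0,0,2,4]
  row3 -= -1·row2 → [0,0,0,3]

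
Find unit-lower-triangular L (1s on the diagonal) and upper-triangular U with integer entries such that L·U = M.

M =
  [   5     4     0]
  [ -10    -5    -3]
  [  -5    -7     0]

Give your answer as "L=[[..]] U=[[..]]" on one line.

  R1 -= -2·R0 → [0,3,-3]
  R2 -= -1·R0 → [0,-3,0]
  R2 -= -1·R1 → [0,0,-3]

L=[[1,0,0],[-2,1,0],[-1,-1,1]] U=[[5,4,0],[0,3,-3],[0,0,-3]]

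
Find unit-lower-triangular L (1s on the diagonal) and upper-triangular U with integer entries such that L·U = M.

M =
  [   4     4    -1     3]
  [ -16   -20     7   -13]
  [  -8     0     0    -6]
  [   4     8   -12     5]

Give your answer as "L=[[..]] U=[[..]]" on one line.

  R1 -= -4·R0 → [0,-4,3,-1]
  R2 -= -2·R0 → [0,8,-2,0]
  R3 -= 1·R0 → [0,4,-11,2]
  R2 -= -2·R1 → [0,0,4,-2]
  R3 -= -1·R1 → [0,0,-8,1]
  R3 -= -2·R2 → [0,0,0,-3]

L=[[1,0,0,0],[-4,1,0,0],[-2,-2,1,0],[1,-1,-2,1]] U=[[4,4,-1,3],[0,-4,3,-1],[0,0,4,-2],[0,0,0,-3]]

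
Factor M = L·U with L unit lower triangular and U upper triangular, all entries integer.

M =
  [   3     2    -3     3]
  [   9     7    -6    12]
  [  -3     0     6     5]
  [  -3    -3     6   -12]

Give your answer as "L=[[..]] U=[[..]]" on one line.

  r1 -= 3·r0 → [0,1,3,3]
  r2 -= -1·r0 → [0,2,3,8]
  r3 -= -1·r0 → [0,-1,3,-9]
  r2 -= 2·r1 → [0,0,-3,2]
  r3 -= -1·r1 → [0,0,6,-6]
  r3 -= -2·r2 → [0,0,0,-2]

L=[[1,0,0,0],[3,1,0,0],[-1,2,1,0],[-1,-1,-2,1]] U=[[3,2,-3,3],[0,1,3,3],[0,0,-3,2],[0,0,0,-2]]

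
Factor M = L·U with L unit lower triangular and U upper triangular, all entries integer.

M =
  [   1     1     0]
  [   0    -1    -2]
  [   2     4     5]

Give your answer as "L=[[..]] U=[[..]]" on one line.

  r1 -= 0·r0 → [0,-1,-2]
  r2 -= 2·r0 → [0,2,5]
  r2 -= -2·r1 → [0,0,1]

L=[[1,0,0],[0,1,0],[2,-2,1]] U=[[1,1,0],[0,-1,-2],[0,0,1]]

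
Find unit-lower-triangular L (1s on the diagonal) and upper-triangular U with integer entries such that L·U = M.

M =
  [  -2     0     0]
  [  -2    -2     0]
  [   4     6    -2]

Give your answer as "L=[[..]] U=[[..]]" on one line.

L=[[1,0,0],[1,1,0],[-2,-3,1]] U=[[-2,0,0],[0,-2,0],[0,0,-2]]

  r1 -= 1·r0 → [0,-2,0]
  r2 -= -2·r0 → [0,6,-2]
  r2 -= -3·r1 → [0,0,-2]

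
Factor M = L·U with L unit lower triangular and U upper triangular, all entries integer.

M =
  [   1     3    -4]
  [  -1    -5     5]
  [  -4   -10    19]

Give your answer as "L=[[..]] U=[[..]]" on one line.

L=[[1,0,0],[-1,1,0],[-4,-1,1]] U=[[1,3,-4],[0,-2,1],[0,0,4]]

  r1 -= -1·r0 → [0,-2,1]
  r2 -= -4·r0 → [0,2,3]
  r2 -= -1·r1 → [0,0,4]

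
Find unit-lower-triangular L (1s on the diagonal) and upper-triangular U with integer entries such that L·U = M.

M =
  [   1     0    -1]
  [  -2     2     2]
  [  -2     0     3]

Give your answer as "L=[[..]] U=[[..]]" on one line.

  R1 -= -2·R0 → [0,2,0]
  R2 -= -2·R0 → [0,0,1]
  R2 -= 0·R1 → [0,0,1]

L=[[1,0,0],[-2,1,0],[-2,0,1]] U=[[1,0,-1],[0,2,0],[0,0,1]]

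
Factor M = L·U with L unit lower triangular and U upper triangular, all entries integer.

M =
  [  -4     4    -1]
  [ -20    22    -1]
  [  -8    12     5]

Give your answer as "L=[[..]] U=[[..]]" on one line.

  r1 -= 5·r0 → [0,2,4]
  r2 -= 2·r0 → [0,4,7]
  r2 -= 2·r1 → [0,0,-1]

L=[[1,0,0],[5,1,0],[2,2,1]] U=[[-4,4,-1],[0,2,4],[0,0,-1]]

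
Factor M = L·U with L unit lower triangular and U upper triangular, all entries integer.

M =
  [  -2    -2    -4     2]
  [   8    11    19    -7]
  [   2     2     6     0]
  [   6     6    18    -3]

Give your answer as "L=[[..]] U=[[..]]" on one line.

  row1 -= -4·row0 → [0,3,3,1]
  row2 -= -1·row0 → [0,0,2,2]
  row3 -= -3·row0 → [0,0,6,3]
  row2 -= 0·row1 → [0,0,2,2]
  row3 -= 0·row1 → [0,0,6,3]
  row3 -= 3·row2 → [0,0,0,-3]

L=[[1,0,0,0],[-4,1,0,0],[-1,0,1,0],[-3,0,3,1]] U=[[-2,-2,-4,2],[0,3,3,1],[0,0,2,2],[0,0,0,-3]]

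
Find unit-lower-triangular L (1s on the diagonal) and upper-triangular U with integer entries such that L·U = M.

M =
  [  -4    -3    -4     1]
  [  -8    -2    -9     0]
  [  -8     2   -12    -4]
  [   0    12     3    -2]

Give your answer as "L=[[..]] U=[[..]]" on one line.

L=[[1,0,0,0],[2,1,0,0],[2,2,1,0],[0,3,-3,1]] U=[[-4,-3,-4,1],[0,4,-1,-2],[0,0,-2,-2],[0,0,0,-2]]

  row1 -= 2·row0 → [0,4,-1,-2]
  row2 -= 2·row0 → [0,8,-4,-6]
  row3 -= 0·row0 → [0,12,3,-2]
  row2 -= 2·row1 → [0,0,-2,-2]
  row3 -= 3·row1 → [0,0,6,4]
  row3 -= -3·row2 → [0,0,0,-2]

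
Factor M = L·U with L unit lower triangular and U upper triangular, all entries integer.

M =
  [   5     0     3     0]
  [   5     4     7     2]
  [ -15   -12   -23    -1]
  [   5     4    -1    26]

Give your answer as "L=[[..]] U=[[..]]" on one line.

  row1 -= 1·row0 → [0,4,4,2]
  row2 -= -3·row0 → [0,-12,-14,-1]
  row3 -= 1·row0 → [0,4,-4,26]
  row2 -= -3·row1 → [0,0,-2,5]
  row3 -= 1·row1 → [0,0,-8,24]
  row3 -= 4·row2 → [0,0,0,4]

L=[[1,0,0,0],[1,1,0,0],[-3,-3,1,0],[1,1,4,1]] U=[[5,0,3,0],[0,4,4,2],[0,0,-2,5],[0,0,0,4]]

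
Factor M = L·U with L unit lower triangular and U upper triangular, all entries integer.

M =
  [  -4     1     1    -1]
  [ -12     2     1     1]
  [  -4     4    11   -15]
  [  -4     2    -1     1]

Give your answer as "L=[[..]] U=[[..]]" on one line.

  r1 -= 3·r0 → [0,-1,-2,4]
  r2 -= 1·r0 → [0,3,10,-14]
  r3 -= 1·r0 → [0,1,-2,2]
  r2 -= -3·r1 → [0,0,4,-2]
  r3 -= -1·r1 → [0,0,-4,6]
  r3 -= -1·r2 → [0,0,0,4]

L=[[1,0,0,0],[3,1,0,0],[1,-3,1,0],[1,-1,-1,1]] U=[[-4,1,1,-1],[0,-1,-2,4],[0,0,4,-2],[0,0,0,4]]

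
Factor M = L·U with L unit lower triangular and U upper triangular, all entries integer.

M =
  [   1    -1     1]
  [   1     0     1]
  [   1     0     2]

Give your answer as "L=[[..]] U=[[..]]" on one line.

  row1 -= 1·row0 → [0,1,0]
  row2 -= 1·row0 → [0,1,1]
  row2 -= 1·row1 → [0,0,1]

L=[[1,0,0],[1,1,0],[1,1,1]] U=[[1,-1,1],[0,1,0],[0,0,1]]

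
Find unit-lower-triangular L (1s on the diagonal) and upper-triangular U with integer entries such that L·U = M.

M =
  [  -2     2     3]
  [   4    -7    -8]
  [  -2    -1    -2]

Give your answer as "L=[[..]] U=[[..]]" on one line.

L=[[1,0,0],[-2,1,0],[1,1,1]] U=[[-2,2,3],[0,-3,-2],[0,0,-3]]

  row1 -= -2·row0 → [0,-3,-2]
  row2 -= 1·row0 → [0,-3,-5]
  row2 -= 1·row1 → [0,0,-3]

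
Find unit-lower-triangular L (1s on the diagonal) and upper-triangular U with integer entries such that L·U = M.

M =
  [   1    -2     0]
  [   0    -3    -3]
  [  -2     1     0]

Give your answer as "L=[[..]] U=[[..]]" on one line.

  R1 -= 0·R0 → [0,-3,-3]
  R2 -= -2·R0 → [0,-3,0]
  R2 -= 1·R1 → [0,0,3]

L=[[1,0,0],[0,1,0],[-2,1,1]] U=[[1,-2,0],[0,-3,-3],[0,0,3]]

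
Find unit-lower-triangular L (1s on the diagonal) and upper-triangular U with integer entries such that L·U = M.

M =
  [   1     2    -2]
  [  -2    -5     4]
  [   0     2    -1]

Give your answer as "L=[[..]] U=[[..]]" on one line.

  row1 -= -2·row0 → [0,-1,0]
  row2 -= 0·row0 → [0,2,-1]
  row2 -= -2·row1 → [0,0,-1]

L=[[1,0,0],[-2,1,0],[0,-2,1]] U=[[1,2,-2],[0,-1,0],[0,0,-1]]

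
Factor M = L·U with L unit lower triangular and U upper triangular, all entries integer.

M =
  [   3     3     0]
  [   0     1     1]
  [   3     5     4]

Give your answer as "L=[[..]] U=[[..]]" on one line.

L=[[1,0,0],[0,1,0],[1,2,1]] U=[[3,3,0],[0,1,1],[0,0,2]]

  row1 -= 0·row0 → [0,1,1]
  row2 -= 1·row0 → [0,2,4]
  row2 -= 2·row1 → [0,0,2]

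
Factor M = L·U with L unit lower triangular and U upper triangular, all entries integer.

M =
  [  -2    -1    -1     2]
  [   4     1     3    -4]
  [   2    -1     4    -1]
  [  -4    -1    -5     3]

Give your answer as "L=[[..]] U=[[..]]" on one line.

L=[[1,0,0,0],[-2,1,0,0],[-1,2,1,0],[2,-1,-2,1]] U=[[-2,-1,-1,2],[0,-1,1,0],[0,0,1,1],[0,0,0,1]]

  row1 -= -2·row0 → [0,-1,1,0]
  row2 -= -1·row0 → [0,-2,3,1]
  row3 -= 2·row0 → [0,1,-3,-1]
  row2 -= 2·row1 → [0,0,1,1]
  row3 -= -1·row1 → [0,0,-2,-1]
  row3 -= -2·row2 → [0,0,0,1]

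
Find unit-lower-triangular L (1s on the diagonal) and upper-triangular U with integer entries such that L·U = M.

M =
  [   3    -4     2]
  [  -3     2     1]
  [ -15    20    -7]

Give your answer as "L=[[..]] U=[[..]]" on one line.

  row1 -= -1·row0 → [0,-2,3]
  row2 -= -5·row0 → [0,0,3]
  row2 -= 0·row1 → [0,0,3]

L=[[1,0,0],[-1,1,0],[-5,0,1]] U=[[3,-4,2],[0,-2,3],[0,0,3]]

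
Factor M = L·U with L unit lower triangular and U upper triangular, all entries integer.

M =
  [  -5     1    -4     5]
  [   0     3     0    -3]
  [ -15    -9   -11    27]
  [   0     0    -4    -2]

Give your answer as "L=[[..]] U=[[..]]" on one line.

  R1 -= 0·R0 → [0,3,0,-3]
  R2 -= 3·R0 → [0,-12,1,12]
  R3 -= 0·R0 → [0,0,-4,-2]
  R2 -= -4·R1 → [0,0,1,0]
  R3 -= 0·R1 → [0,0,-4,-2]
  R3 -= -4·R2 → [0,0,0,-2]

L=[[1,0,0,0],[0,1,0,0],[3,-4,1,0],[0,0,-4,1]] U=[[-5,1,-4,5],[0,3,0,-3],[0,0,1,0],[0,0,0,-2]]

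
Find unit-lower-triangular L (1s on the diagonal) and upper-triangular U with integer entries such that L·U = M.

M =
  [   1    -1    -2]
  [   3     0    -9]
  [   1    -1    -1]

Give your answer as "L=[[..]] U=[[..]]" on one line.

  R1 -= 3·R0 → [0,3,-3]
  R2 -= 1·R0 → [0,0,1]
  R2 -= 0·R1 → [0,0,1]

L=[[1,0,0],[3,1,0],[1,0,1]] U=[[1,-1,-2],[0,3,-3],[0,0,1]]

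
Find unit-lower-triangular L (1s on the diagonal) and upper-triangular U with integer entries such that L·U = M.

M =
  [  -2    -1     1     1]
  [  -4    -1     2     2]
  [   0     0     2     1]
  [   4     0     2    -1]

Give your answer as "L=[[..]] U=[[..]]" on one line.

L=[[1,0,0,0],[2,1,0,0],[0,0,1,0],[-2,-2,2,1]] U=[[-2,-1,1,1],[0,1,0,0],[0,0,2,1],[0,0,0,-1]]

  r1 -= 2·r0 → [0,1,0,0]
  r2 -= 0·r0 → [0,0,2,1]
  r3 -= -2·r0 → [0,-2,4,1]
  r2 -= 0·r1 → [0,0,2,1]
  r3 -= -2·r1 → [0,0,4,1]
  r3 -= 2·r2 → [0,0,0,-1]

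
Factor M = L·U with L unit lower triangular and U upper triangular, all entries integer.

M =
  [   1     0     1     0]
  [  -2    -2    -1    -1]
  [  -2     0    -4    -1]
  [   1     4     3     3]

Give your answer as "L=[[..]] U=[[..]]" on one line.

L=[[1,0,0,0],[-2,1,0,0],[-2,0,1,0],[1,-2,-2,1]] U=[[1,0,1,0],[0,-2,1,-1],[0,0,-2,-1],[0,0,0,-1]]

  row1 -= -2·row0 → [0,-2,1,-1]
  row2 -= -2·row0 → [0,0,-2,-1]
  row3 -= 1·row0 → [0,4,2,3]
  row2 -= 0·row1 → [0,0,-2,-1]
  row3 -= -2·row1 → [0,0,4,1]
  row3 -= -2·row2 → [0,0,0,-1]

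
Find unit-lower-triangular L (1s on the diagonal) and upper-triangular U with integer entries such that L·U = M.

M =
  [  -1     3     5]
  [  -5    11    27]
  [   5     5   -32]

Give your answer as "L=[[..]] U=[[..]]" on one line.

  R1 -= 5·R0 → [0,-4,2]
  R2 -= -5·R0 → [0,20,-7]
  R2 -= -5·R1 → [0,0,3]

L=[[1,0,0],[5,1,0],[-5,-5,1]] U=[[-1,3,5],[0,-4,2],[0,0,3]]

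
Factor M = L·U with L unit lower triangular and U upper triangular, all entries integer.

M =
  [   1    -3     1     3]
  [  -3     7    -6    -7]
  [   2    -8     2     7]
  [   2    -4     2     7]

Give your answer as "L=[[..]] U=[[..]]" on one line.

  row1 -= -3·row0 → [0,-2,-3,2]
  row2 -= 2·row0 → [0,-2,0,1]
  row3 -= 2·row0 → [0,2,0,1]
  row2 -= 1·row1 → [0,0,3,-1]
  row3 -= -1·row1 → [0,0,-3,3]
  row3 -= -1·row2 → [0,0,0,2]

L=[[1,0,0,0],[-3,1,0,0],[2,1,1,0],[2,-1,-1,1]] U=[[1,-3,1,3],[0,-2,-3,2],[0,0,3,-1],[0,0,0,2]]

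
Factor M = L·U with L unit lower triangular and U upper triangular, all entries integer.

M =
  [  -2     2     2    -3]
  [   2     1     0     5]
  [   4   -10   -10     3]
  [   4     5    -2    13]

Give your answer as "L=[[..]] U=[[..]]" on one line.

L=[[1,0,0,0],[-1,1,0,0],[-2,-2,1,0],[-2,3,2,1]] U=[[-2,2,2,-3],[0,3,2,2],[0,0,-2,1],[0,0,0,-1]]

  r1 -= -1·r0 → [0,3,2,2]
  r2 -= -2·r0 → [0,-6,-6,-3]
  r3 -= -2·r0 → [0,9,2,7]
  r2 -= -2·r1 → [0,0,-2,1]
  r3 -= 3·r1 → [0,0,-4,1]
  r3 -= 2·r2 → [0,0,0,-1]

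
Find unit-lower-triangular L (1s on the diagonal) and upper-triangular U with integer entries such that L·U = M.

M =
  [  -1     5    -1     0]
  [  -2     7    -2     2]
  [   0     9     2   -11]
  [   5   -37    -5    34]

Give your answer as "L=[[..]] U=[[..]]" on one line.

  R1 -= 2·R0 → [0,-3,0,2]
  R2 -= 0·R0 → [0,9,2,-11]
  R3 -= -5·R0 → [0,-12,-10,34]
  R2 -= -3·R1 → [0,0,2,-5]
  R3 -= 4·R1 → [0,0,-10,26]
  R3 -= -5·R2 → [0,0,0,1]

L=[[1,0,0,0],[2,1,0,0],[0,-3,1,0],[-5,4,-5,1]] U=[[-1,5,-1,0],[0,-3,0,2],[0,0,2,-5],[0,0,0,1]]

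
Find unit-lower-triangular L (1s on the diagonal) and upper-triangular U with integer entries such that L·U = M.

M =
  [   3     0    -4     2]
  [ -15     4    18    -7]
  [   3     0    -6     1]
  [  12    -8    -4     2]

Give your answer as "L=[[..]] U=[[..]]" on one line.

  R1 -= -5·R0 → [0,4,-2,3]
  R2 -= 1·R0 → [0,0,-2,-1]
  R3 -= 4·R0 → [0,-8,12,-6]
  R2 -= 0·R1 → [0,0,-2,-1]
  R3 -= -2·R1 → [0,0,8,0]
  R3 -= -4·R2 → [0,0,0,-4]

L=[[1,0,0,0],[-5,1,0,0],[1,0,1,0],[4,-2,-4,1]] U=[[3,0,-4,2],[0,4,-2,3],[0,0,-2,-1],[0,0,0,-4]]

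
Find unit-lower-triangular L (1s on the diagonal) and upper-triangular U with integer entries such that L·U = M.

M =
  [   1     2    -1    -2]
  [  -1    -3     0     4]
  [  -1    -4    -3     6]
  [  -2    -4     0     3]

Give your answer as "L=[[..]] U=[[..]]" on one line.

  R1 -= -1·R0 → [0,-1,-1,2]
  R2 -= -1·R0 → [0,-2,-4,4]
  R3 -= -2·R0 → [0,0,-2,-1]
  R2 -= 2·R1 → [0,0,-2,0]
  R3 -= 0·R1 → [0,0,-2,-1]
  R3 -= 1·R2 → [0,0,0,-1]

L=[[1,0,0,0],[-1,1,0,0],[-1,2,1,0],[-2,0,1,1]] U=[[1,2,-1,-2],[0,-1,-1,2],[0,0,-2,0],[0,0,0,-1]]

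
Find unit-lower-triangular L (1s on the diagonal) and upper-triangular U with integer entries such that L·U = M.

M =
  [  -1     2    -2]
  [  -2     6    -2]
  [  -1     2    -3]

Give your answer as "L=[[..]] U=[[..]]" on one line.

  R1 -= 2·R0 → [0,2,2]
  R2 -= 1·R0 → [0,0,-1]
  R2 -= 0·R1 → [0,0,-1]

L=[[1,0,0],[2,1,0],[1,0,1]] U=[[-1,2,-2],[0,2,2],[0,0,-1]]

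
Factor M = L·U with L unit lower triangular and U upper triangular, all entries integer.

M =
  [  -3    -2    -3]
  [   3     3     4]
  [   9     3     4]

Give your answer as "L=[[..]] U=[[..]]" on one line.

L=[[1,0,0],[-1,1,0],[-3,-3,1]] U=[[-3,-2,-3],[0,1,1],[0,0,-2]]

  r1 -= -1·r0 → [0,1,1]
  r2 -= -3·r0 → [0,-3,-5]
  r2 -= -3·r1 → [0,0,-2]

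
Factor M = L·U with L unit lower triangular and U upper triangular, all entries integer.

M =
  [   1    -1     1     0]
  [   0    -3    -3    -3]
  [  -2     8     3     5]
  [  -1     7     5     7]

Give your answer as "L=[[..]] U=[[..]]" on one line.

L=[[1,0,0,0],[0,1,0,0],[-2,-2,1,0],[-1,-2,0,1]] U=[[1,-1,1,0],[0,-3,-3,-3],[0,0,-1,-1],[0,0,0,1]]

  row1 -= 0·row0 → [0,-3,-3,-3]
  row2 -= -2·row0 → [0,6,5,5]
  row3 -= -1·row0 → [0,6,6,7]
  row2 -= -2·row1 → [0,0,-1,-1]
  row3 -= -2·row1 → [0,0,0,1]
  row3 -= 0·row2 → [0,0,0,1]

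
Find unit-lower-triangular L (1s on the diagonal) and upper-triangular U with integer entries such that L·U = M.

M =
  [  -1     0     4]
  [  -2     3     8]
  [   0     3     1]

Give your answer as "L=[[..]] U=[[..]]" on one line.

L=[[1,0,0],[2,1,0],[0,1,1]] U=[[-1,0,4],[0,3,0],[0,0,1]]

  row1 -= 2·row0 → [0,3,0]
  row2 -= 0·row0 → [0,3,1]
  row2 -= 1·row1 → [0,0,1]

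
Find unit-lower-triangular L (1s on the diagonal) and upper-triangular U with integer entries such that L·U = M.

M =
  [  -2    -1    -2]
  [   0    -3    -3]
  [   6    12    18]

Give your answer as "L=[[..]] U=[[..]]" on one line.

  row1 -= 0·row0 → [0,-3,-3]
  row2 -= -3·row0 → [0,9,12]
  row2 -= -3·row1 → [0,0,3]

L=[[1,0,0],[0,1,0],[-3,-3,1]] U=[[-2,-1,-2],[0,-3,-3],[0,0,3]]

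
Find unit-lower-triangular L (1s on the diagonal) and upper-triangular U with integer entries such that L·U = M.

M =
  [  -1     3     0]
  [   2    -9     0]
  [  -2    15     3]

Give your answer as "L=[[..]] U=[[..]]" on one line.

  R1 -= -2·R0 → [0,-3,0]
  R2 -= 2·R0 → [0,9,3]
  R2 -= -3·R1 → [0,0,3]

L=[[1,0,0],[-2,1,0],[2,-3,1]] U=[[-1,3,0],[0,-3,0],[0,0,3]]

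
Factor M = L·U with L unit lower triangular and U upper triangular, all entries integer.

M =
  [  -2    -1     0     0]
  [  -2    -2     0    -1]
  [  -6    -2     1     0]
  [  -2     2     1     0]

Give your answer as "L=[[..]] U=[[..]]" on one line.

  R1 -= 1·R0 → [0,-1,0,-1]
  R2 -= 3·R0 → [0,1,1,0]
  R3 -= 1·R0 → [0,3,1,0]
  R2 -= -1·R1 → [0,0,1,-1]
  R3 -= -3·R1 → [0,0,1,-3]
  R3 -= 1·R2 → [0,0,0,-2]

L=[[1,0,0,0],[1,1,0,0],[3,-1,1,0],[1,-3,1,1]] U=[[-2,-1,0,0],[0,-1,0,-1],[0,0,1,-1],[0,0,0,-2]]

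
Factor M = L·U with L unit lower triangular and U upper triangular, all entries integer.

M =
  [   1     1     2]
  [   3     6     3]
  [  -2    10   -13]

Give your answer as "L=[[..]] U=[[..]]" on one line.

  r1 -= 3·r0 → [0,3,-3]
  r2 -= -2·r0 → [0,12,-9]
  r2 -= 4·r1 → [0,0,3]

L=[[1,0,0],[3,1,0],[-2,4,1]] U=[[1,1,2],[0,3,-3],[0,0,3]]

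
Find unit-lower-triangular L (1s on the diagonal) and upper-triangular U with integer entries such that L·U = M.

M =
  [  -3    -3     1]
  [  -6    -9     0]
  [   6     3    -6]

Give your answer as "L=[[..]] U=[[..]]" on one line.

  R1 -= 2·R0 → [0,-3,-2]
  R2 -= -2·R0 → [0,-3,-4]
  R2 -= 1·R1 → [0,0,-2]

L=[[1,0,0],[2,1,0],[-2,1,1]] U=[[-3,-3,1],[0,-3,-2],[0,0,-2]]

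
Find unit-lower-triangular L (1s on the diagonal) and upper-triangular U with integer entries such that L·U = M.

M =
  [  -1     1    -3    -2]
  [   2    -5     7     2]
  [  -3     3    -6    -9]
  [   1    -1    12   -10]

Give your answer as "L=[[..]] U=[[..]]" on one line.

L=[[1,0,0,0],[-2,1,0,0],[3,0,1,0],[-1,0,3,1]] U=[[-1,1,-3,-2],[0,-3,1,-2],[0,0,3,-3],[0,0,0,-3]]

  r1 -= -2·r0 → [0,-3,1,-2]
  r2 -= 3·r0 → [0,0,3,-3]
  r3 -= -1·r0 → [0,0,9,-12]
  r2 -= 0·r1 → [0,0,3,-3]
  r3 -= 0·r1 → [0,0,9,-12]
  r3 -= 3·r2 → [0,0,0,-3]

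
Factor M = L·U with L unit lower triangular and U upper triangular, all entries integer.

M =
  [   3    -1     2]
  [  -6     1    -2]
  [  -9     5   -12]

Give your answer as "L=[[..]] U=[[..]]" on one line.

L=[[1,0,0],[-2,1,0],[-3,-2,1]] U=[[3,-1,2],[0,-1,2],[0,0,-2]]

  row1 -= -2·row0 → [0,-1,2]
  row2 -= -3·row0 → [0,2,-6]
  row2 -= -2·row1 → [0,0,-2]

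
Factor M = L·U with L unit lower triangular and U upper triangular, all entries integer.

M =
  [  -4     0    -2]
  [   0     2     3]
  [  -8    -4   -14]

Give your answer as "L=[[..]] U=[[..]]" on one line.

  R1 -= 0·R0 → [0,2,3]
  R2 -= 2·R0 → [0,-4,-10]
  R2 -= -2·R1 → [0,0,-4]

L=[[1,0,0],[0,1,0],[2,-2,1]] U=[[-4,0,-2],[0,2,3],[0,0,-4]]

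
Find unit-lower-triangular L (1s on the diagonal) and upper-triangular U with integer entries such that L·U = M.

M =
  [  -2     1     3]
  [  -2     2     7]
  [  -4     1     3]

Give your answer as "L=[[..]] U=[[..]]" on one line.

L=[[1,0,0],[1,1,0],[2,-1,1]] U=[[-2,1,3],[0,1,4],[0,0,1]]

  R1 -= 1·R0 → [0,1,4]
  R2 -= 2·R0 → [0,-1,-3]
  R2 -= -1·R1 → [0,0,1]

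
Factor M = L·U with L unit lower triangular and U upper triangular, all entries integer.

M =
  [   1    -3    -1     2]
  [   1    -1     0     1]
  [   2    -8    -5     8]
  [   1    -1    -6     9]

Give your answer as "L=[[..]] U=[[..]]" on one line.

  row1 -= 1·row0 → [0,2,1,-1]
  row2 -= 2·row0 → [0,-2,-3,4]
  row3 -= 1·row0 → [0,2,-5,7]
  row2 -= -1·row1 → [0,0,-2,3]
  row3 -= 1·row1 → [0,0,-6,8]
  row3 -= 3·row2 → [0,0,0,-1]

L=[[1,0,0,0],[1,1,0,0],[2,-1,1,0],[1,1,3,1]] U=[[1,-3,-1,2],[0,2,1,-1],[0,0,-2,3],[0,0,0,-1]]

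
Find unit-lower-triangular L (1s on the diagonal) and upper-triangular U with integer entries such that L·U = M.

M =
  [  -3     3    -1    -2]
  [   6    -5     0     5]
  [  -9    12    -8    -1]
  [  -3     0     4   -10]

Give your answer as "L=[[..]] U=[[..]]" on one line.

  R1 -= -2·R0 → [0,1,-2,1]
  R2 -= 3·R0 → [0,3,-5,5]
  R3 -= 1·R0 → [0,-3,5,-8]
  R2 -= 3·R1 → [0,0,1,2]
  R3 -= -3·R1 → [0,0,-1,-5]
  R3 -= -1·R2 → [0,0,0,-3]

L=[[1,0,0,0],[-2,1,0,0],[3,3,1,0],[1,-3,-1,1]] U=[[-3,3,-1,-2],[0,1,-2,1],[0,0,1,2],[0,0,0,-3]]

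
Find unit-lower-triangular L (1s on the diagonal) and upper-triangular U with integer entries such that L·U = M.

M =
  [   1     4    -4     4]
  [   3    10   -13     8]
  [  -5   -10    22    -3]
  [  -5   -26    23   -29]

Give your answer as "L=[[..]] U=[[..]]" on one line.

  row1 -= 3·row0 → [0,-2,-1,-4]
  row2 -= -5·row0 → [0,10,2,17]
  row3 -= -5·row0 → [0,-6,3,-9]
  row2 -= -5·row1 → [0,0,-3,-3]
  row3 -= 3·row1 → [0,0,6,3]
  row3 -= -2·row2 → [0,0,0,-3]

L=[[1,0,0,0],[3,1,0,0],[-5,-5,1,0],[-5,3,-2,1]] U=[[1,4,-4,4],[0,-2,-1,-4],[0,0,-3,-3],[0,0,0,-3]]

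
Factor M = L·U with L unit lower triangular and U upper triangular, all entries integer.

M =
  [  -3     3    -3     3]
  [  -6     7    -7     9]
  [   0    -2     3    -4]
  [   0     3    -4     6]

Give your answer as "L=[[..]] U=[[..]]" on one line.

L=[[1,0,0,0],[2,1,0,0],[0,-2,1,0],[0,3,-1,1]] U=[[-3,3,-3,3],[0,1,-1,3],[0,0,1,2],[0,0,0,-1]]

  R1 -= 2·R0 → [0,1,-1,3]
  R2 -= 0·R0 → [0,-2,3,-4]
  R3 -= 0·R0 → [0,3,-4,6]
  R2 -= -2·R1 → [0,0,1,2]
  R3 -= 3·R1 → [0,0,-1,-3]
  R3 -= -1·R2 → [0,0,0,-1]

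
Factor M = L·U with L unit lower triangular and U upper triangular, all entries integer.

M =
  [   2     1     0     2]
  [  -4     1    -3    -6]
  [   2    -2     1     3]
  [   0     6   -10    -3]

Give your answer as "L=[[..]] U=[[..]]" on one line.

  r1 -= -2·r0 → [0,3,-3,-2]
  r2 -= 1·r0 → [0,-3,1,1]
  r3 -= 0·r0 → [0,6,-10,-3]
  r2 -= -1·r1 → [0,0,-2,-1]
  r3 -= 2·r1 → [0,0,-4,1]
  r3 -= 2·r2 → [0,0,0,3]

L=[[1,0,0,0],[-2,1,0,0],[1,-1,1,0],[0,2,2,1]] U=[[2,1,0,2],[0,3,-3,-2],[0,0,-2,-1],[0,0,0,3]]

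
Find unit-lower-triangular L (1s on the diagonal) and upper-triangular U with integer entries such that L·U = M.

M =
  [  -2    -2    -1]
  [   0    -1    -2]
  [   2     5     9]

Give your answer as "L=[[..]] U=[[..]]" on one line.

  R1 -= 0·R0 → [0,-1,-2]
  R2 -= -1·R0 → [0,3,8]
  R2 -= -3·R1 → [0,0,2]

L=[[1,0,0],[0,1,0],[-1,-3,1]] U=[[-2,-2,-1],[0,-1,-2],[0,0,2]]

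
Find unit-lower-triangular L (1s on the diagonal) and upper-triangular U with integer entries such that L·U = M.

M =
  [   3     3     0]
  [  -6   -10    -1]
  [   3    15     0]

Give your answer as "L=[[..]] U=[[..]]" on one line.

  row1 -= -2·row0 → [0,-4,-1]
  row2 -= 1·row0 → [0,12,0]
  row2 -= -3·row1 → [0,0,-3]

L=[[1,0,0],[-2,1,0],[1,-3,1]] U=[[3,3,0],[0,-4,-1],[0,0,-3]]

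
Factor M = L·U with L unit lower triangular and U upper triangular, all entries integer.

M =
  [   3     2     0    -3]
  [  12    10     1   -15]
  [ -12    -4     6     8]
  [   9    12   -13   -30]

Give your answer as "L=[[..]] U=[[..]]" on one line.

L=[[1,0,0,0],[4,1,0,0],[-4,2,1,0],[3,3,-4,1]] U=[[3,2,0,-3],[0,2,1,-3],[0,0,4,2],[0,0,0,-4]]

  R1 -= 4·R0 → [0,2,1,-3]
  R2 -= -4·R0 → [0,4,6,-4]
  R3 -= 3·R0 → [0,6,-13,-21]
  R2 -= 2·R1 → [0,0,4,2]
  R3 -= 3·R1 → [0,0,-16,-12]
  R3 -= -4·R2 → [0,0,0,-4]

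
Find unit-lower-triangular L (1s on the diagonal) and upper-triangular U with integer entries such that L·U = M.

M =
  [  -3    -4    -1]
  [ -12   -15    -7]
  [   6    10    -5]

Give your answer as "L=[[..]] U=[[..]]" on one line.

L=[[1,0,0],[4,1,0],[-2,2,1]] U=[[-3,-4,-1],[0,1,-3],[0,0,-1]]

  r1 -= 4·r0 → [0,1,-3]
  r2 -= -2·r0 → [0,2,-7]
  r2 -= 2·r1 → [0,0,-1]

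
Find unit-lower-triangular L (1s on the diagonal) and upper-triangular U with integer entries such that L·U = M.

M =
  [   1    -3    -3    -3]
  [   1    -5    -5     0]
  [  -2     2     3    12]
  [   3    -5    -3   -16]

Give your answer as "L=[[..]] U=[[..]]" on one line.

  r1 -= 1·r0 → [0,-2,-2,3]
  r2 -= -2·r0 → [0,-4,-3,6]
  r3 -= 3·r0 → [0,4,6,-7]
  r2 -= 2·r1 → [0,0,1,0]
  r3 -= -2·r1 → [0,0,2,-1]
  r3 -= 2·r2 → [0,0,0,-1]

L=[[1,0,0,0],[1,1,0,0],[-2,2,1,0],[3,-2,2,1]] U=[[1,-3,-3,-3],[0,-2,-2,3],[0,0,1,0],[0,0,0,-1]]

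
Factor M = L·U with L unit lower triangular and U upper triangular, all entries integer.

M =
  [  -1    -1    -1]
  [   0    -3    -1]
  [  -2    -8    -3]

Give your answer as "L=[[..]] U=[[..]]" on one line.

L=[[1,0,0],[0,1,0],[2,2,1]] U=[[-1,-1,-1],[0,-3,-1],[0,0,1]]

  row1 -= 0·row0 → [0,-3,-1]
  row2 -= 2·row0 → [0,-6,-1]
  row2 -= 2·row1 → [0,0,1]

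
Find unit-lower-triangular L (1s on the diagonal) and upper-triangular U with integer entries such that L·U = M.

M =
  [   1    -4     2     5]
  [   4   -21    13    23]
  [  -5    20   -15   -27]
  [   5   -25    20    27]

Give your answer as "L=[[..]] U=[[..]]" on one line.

  r1 -= 4·r0 → [0,-5,5,3]
  r2 -= -5·r0 → [0,0,-5,-2]
  r3 -= 5·r0 → [0,-5,10,2]
  r2 -= 0·r1 → [0,0,-5,-2]
  r3 -= 1·r1 → [0,0,5,-1]
  r3 -= -1·r2 → [0,0,0,-3]

L=[[1,0,0,0],[4,1,0,0],[-5,0,1,0],[5,1,-1,1]] U=[[1,-4,2,5],[0,-5,5,3],[0,0,-5,-2],[0,0,0,-3]]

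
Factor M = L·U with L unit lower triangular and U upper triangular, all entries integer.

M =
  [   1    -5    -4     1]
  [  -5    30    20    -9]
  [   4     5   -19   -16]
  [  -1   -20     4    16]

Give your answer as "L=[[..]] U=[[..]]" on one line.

  row1 -= -5·row0 → [0,5,0,-4]
  row2 -= 4·row0 → [0,25,-3,-20]
  row3 -= -1·row0 → [0,-25,0,17]
  row2 -= 5·row1 → [0,0,-3,0]
  row3 -= -5·row1 → [0,0,0,-3]
  row3 -= 0·row2 → [0,0,0,-3]

L=[[1,0,0,0],[-5,1,0,0],[4,5,1,0],[-1,-5,0,1]] U=[[1,-5,-4,1],[0,5,0,-4],[0,0,-3,0],[0,0,0,-3]]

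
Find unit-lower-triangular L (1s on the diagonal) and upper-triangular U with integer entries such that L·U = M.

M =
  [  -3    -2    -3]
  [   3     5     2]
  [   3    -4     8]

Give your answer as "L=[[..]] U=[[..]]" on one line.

  R1 -= -1·R0 → [0,3,-1]
  R2 -= -1·R0 → [0,-6,5]
  R2 -= -2·R1 → [0,0,3]

L=[[1,0,0],[-1,1,0],[-1,-2,1]] U=[[-3,-2,-3],[0,3,-1],[0,0,3]]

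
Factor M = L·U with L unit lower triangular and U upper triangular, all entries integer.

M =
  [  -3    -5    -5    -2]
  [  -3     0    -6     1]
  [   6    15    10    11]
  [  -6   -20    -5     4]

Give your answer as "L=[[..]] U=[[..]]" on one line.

  r1 -= 1·r0 → [0,5,-1,3]
  r2 -= -2·r0 → [0,5,0,7]
  r3 -= 2·r0 → [0,-10,5,8]
  r2 -= 1·r1 → [0,0,1,4]
  r3 -= -2·r1 → [0,0,3,14]
  r3 -= 3·r2 → [0,0,0,2]

L=[[1,0,0,0],[1,1,0,0],[-2,1,1,0],[2,-2,3,1]] U=[[-3,-5,-5,-2],[0,5,-1,3],[0,0,1,4],[0,0,0,2]]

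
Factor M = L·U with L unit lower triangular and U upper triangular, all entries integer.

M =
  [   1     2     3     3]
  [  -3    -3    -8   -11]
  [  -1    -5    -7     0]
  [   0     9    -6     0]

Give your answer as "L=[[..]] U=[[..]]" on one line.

L=[[1,0,0,0],[-3,1,0,0],[-1,-1,1,0],[0,3,3,1]] U=[[1,2,3,3],[0,3,1,-2],[0,0,-3,1],[0,0,0,3]]

  r1 -= -3·r0 → [0,3,1,-2]
  r2 -= -1·r0 → [0,-3,-4,3]
  r3 -= 0·r0 → [0,9,-6,0]
  r2 -= -1·r1 → [0,0,-3,1]
  r3 -= 3·r1 → [0,0,-9,6]
  r3 -= 3·r2 → [0,0,0,3]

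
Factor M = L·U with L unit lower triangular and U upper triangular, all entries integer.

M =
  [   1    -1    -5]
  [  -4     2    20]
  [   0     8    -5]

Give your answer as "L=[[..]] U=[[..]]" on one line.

L=[[1,0,0],[-4,1,0],[0,-4,1]] U=[[1,-1,-5],[0,-2,0],[0,0,-5]]

  row1 -= -4·row0 → [0,-2,0]
  row2 -= 0·row0 → [0,8,-5]
  row2 -= -4·row1 → [0,0,-5]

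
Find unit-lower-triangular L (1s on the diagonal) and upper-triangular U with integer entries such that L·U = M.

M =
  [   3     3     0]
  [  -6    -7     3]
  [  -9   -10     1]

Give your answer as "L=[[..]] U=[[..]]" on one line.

L=[[1,0,0],[-2,1,0],[-3,1,1]] U=[[3,3,0],[0,-1,3],[0,0,-2]]

  R1 -= -2·R0 → [0,-1,3]
  R2 -= -3·R0 → [0,-1,1]
  R2 -= 1·R1 → [0,0,-2]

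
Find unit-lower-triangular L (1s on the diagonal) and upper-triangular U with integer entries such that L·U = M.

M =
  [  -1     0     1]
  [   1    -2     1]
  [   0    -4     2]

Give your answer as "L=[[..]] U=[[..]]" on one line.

  R1 -= -1·R0 → [0,-2,2]
  R2 -= 0·R0 → [0,-4,2]
  R2 -= 2·R1 → [0,0,-2]

L=[[1,0,0],[-1,1,0],[0,2,1]] U=[[-1,0,1],[0,-2,2],[0,0,-2]]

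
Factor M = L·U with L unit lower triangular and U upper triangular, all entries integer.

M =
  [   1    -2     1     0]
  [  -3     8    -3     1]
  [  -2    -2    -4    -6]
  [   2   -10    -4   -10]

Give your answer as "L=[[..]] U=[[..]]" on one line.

L=[[1,0,0,0],[-3,1,0,0],[-2,-3,1,0],[2,-3,3,1]] U=[[1,-2,1,0],[0,2,0,1],[0,0,-2,-3],[0,0,0,2]]

  row1 -= -3·row0 → [0,2,0,1]
  row2 -= -2·row0 → [0,-6,-2,-6]
  row3 -= 2·row0 → [0,-6,-6,-10]
  row2 -= -3·row1 → [0,0,-2,-3]
  row3 -= -3·row1 → [0,0,-6,-7]
  row3 -= 3·row2 → [0,0,0,2]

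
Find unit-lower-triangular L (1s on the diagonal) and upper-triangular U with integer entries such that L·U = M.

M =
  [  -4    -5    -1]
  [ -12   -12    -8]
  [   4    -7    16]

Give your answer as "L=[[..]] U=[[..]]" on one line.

L=[[1,0,0],[3,1,0],[-1,-4,1]] U=[[-4,-5,-1],[0,3,-5],[0,0,-5]]

  r1 -= 3·r0 → [0,3,-5]
  r2 -= -1·r0 → [0,-12,15]
  r2 -= -4·r1 → [0,0,-5]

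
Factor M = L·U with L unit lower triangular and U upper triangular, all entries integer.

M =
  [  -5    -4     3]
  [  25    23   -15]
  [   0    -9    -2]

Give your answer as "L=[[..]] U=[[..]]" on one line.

L=[[1,0,0],[-5,1,0],[0,-3,1]] U=[[-5,-4,3],[0,3,0],[0,0,-2]]

  row1 -= -5·row0 → [0,3,0]
  row2 -= 0·row0 → [0,-9,-2]
  row2 -= -3·row1 → [0,0,-2]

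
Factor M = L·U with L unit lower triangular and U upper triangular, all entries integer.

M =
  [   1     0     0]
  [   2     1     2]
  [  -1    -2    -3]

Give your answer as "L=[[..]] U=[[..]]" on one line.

  r1 -= 2·r0 → [0,1,2]
  r2 -= -1·r0 → [0,-2,-3]
  r2 -= -2·r1 → [0,0,1]

L=[[1,0,0],[2,1,0],[-1,-2,1]] U=[[1,0,0],[0,1,2],[0,0,1]]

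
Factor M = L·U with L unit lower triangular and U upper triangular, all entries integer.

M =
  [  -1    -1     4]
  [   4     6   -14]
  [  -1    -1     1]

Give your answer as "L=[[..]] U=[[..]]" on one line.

  row1 -= -4·row0 → [0,2,2]
  row2 -= 1·row0 → [0,0,-3]
  row2 -= 0·row1 → [0,0,-3]

L=[[1,0,0],[-4,1,0],[1,0,1]] U=[[-1,-1,4],[0,2,2],[0,0,-3]]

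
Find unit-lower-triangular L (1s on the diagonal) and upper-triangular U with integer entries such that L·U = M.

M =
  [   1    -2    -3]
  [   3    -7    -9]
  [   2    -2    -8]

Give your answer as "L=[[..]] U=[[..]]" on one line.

  R1 -= 3·R0 → [0,-1,0]
  R2 -= 2·R0 → [0,2,-2]
  R2 -= -2·R1 → [0,0,-2]

L=[[1,0,0],[3,1,0],[2,-2,1]] U=[[1,-2,-3],[0,-1,0],[0,0,-2]]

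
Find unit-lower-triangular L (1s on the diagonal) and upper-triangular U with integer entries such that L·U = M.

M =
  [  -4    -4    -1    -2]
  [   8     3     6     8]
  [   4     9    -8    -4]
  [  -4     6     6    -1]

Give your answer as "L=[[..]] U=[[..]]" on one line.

L=[[1,0,0,0],[-2,1,0,0],[-1,-1,1,0],[1,-2,-3,1]] U=[[-4,-4,-1,-2],[0,-5,4,4],[0,0,-5,-2],[0,0,0,3]]

  row1 -= -2·row0 → [0,-5,4,4]
  row2 -= -1·row0 → [0,5,-9,-6]
  row3 -= 1·row0 → [0,10,7,1]
  row2 -= -1·row1 → [0,0,-5,-2]
  row3 -= -2·row1 → [0,0,15,9]
  row3 -= -3·row2 → [0,0,0,3]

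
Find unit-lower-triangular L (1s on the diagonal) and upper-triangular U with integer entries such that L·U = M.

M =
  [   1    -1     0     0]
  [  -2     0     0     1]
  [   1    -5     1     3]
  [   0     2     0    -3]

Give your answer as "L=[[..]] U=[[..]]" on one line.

  R1 -= -2·R0 → [0,-2,0,1]
  R2 -= 1·R0 → [0,-4,1,3]
  R3 -= 0·R0 → [0,2,0,-3]
  R2 -= 2·R1 → [0,0,1,1]
  R3 -= -1·R1 → [0,0,0,-2]
  R3 -= 0·R2 → [0,0,0,-2]

L=[[1,0,0,0],[-2,1,0,0],[1,2,1,0],[0,-1,0,1]] U=[[1,-1,0,0],[0,-2,0,1],[0,0,1,1],[0,0,0,-2]]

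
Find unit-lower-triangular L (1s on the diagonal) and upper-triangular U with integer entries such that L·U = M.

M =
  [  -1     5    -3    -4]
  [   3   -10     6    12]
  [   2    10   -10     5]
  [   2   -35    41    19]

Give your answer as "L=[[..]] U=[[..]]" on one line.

  r1 -= -3·r0 → [0,5,-3,0]
  r2 -= -2·r0 → [0,20,-16,-3]
  r3 -= -2·r0 → [0,-25,35,11]
  r2 -= 4·r1 → [0,0,-4,-3]
  r3 -= -5·r1 → [0,0,20,11]
  r3 -= -5·r2 → [0,0,0,-4]

L=[[1,0,0,0],[-3,1,0,0],[-2,4,1,0],[-2,-5,-5,1]] U=[[-1,5,-3,-4],[0,5,-3,0],[0,0,-4,-3],[0,0,0,-4]]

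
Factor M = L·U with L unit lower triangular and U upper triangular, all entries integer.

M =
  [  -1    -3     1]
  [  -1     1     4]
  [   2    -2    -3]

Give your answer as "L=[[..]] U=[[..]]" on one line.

  row1 -= 1·row0 → [0,4,3]
  row2 -= -2·row0 → [0,-8,-1]
  row2 -= -2·row1 → [0,0,5]

L=[[1,0,0],[1,1,0],[-2,-2,1]] U=[[-1,-3,1],[0,4,3],[0,0,5]]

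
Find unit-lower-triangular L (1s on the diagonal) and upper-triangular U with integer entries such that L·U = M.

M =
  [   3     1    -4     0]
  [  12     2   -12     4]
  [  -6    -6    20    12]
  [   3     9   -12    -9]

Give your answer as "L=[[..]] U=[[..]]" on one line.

L=[[1,0,0,0],[4,1,0,0],[-2,2,1,0],[1,-4,2,1]] U=[[3,1,-4,0],[0,-2,4,4],[0,0,4,4],[0,0,0,-1]]

  row1 -= 4·row0 → [0,-2,4,4]
  row2 -= -2·row0 → [0,-4,12,12]
  row3 -= 1·row0 → [0,8,-8,-9]
  row2 -= 2·row1 → [0,0,4,4]
  row3 -= -4·row1 → [0,0,8,7]
  row3 -= 2·row2 → [0,0,0,-1]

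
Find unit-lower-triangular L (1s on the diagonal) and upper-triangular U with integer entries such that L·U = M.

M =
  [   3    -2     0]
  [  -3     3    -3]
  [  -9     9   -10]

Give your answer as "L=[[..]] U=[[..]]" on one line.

L=[[1,0,0],[-1,1,0],[-3,3,1]] U=[[3,-2,0],[0,1,-3],[0,0,-1]]

  r1 -= -1·r0 → [0,1,-3]
  r2 -= -3·r0 → [0,3,-10]
  r2 -= 3·r1 → [0,0,-1]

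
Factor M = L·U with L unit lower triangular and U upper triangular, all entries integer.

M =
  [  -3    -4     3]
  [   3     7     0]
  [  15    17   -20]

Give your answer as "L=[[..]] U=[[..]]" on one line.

L=[[1,0,0],[-1,1,0],[-5,-1,1]] U=[[-3,-4,3],[0,3,3],[0,0,-2]]

  R1 -= -1·R0 → [0,3,3]
  R2 -= -5·R0 → [0,-3,-5]
  R2 -= -1·R1 → [0,0,-2]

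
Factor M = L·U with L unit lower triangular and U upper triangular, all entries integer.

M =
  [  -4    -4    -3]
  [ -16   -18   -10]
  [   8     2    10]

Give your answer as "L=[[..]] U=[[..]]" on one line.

  R1 -= 4·R0 → [0,-2,2]
  R2 -= -2·R0 → [0,-6,4]
  R2 -= 3·R1 → [0,0,-2]

L=[[1,0,0],[4,1,0],[-2,3,1]] U=[[-4,-4,-3],[0,-2,2],[0,0,-2]]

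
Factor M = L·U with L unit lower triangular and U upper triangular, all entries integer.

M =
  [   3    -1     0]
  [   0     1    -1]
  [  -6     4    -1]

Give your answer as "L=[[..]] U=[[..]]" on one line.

  r1 -= 0·r0 → [0,1,-1]
  r2 -= -2·r0 → [0,2,-1]
  r2 -= 2·r1 → [0,0,1]

L=[[1,0,0],[0,1,0],[-2,2,1]] U=[[3,-1,0],[0,1,-1],[0,0,1]]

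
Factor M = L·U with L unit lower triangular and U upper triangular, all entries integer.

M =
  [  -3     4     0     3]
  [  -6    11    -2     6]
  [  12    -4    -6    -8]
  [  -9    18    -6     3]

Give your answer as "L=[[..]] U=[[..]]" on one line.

  r1 -= 2·r0 → [0,3,-2,0]
  r2 -= -4·r0 → [0,12,-6,4]
  r3 -= 3·r0 → [0,6,-6,-6]
  r2 -= 4·r1 → [0,0,2,4]
  r3 -= 2·r1 → [0,0,-2,-6]
  r3 -= -1·r2 → [0,0,0,-2]

L=[[1,0,0,0],[2,1,0,0],[-4,4,1,0],[3,2,-1,1]] U=[[-3,4,0,3],[0,3,-2,0],[0,0,2,4],[0,0,0,-2]]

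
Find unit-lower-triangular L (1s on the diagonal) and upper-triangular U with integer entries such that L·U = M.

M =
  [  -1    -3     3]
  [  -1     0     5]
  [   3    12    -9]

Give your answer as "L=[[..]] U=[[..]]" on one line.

L=[[1,0,0],[1,1,0],[-3,1,1]] U=[[-1,-3,3],[0,3,2],[0,0,-2]]

  R1 -= 1·R0 → [0,3,2]
  R2 -= -3·R0 → [0,3,0]
  R2 -= 1·R1 → [0,0,-2]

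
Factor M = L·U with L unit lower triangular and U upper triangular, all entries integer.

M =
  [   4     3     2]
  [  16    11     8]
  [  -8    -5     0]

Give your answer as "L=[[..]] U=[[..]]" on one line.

  row1 -= 4·row0 → [0,-1,0]
  row2 -= -2·row0 → [0,1,4]
  row2 -= -1·row1 → [0,0,4]

L=[[1,0,0],[4,1,0],[-2,-1,1]] U=[[4,3,2],[0,-1,0],[0,0,4]]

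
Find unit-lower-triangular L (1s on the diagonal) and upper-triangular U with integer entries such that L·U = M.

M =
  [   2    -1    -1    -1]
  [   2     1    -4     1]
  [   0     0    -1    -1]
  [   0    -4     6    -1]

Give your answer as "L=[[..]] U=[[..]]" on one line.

L=[[1,0,0,0],[1,1,0,0],[0,0,1,0],[0,-2,0,1]] U=[[2,-1,-1,-1],[0,2,-3,2],[0,0,-1,-1],[0,0,0,3]]

  row1 -= 1·row0 → [0,2,-3,2]
  row2 -= 0·row0 → [0,0,-1,-1]
  row3 -= 0·row0 → [0,-4,6,-1]
  row2 -= 0·row1 → [0,0,-1,-1]
  row3 -= -2·row1 → [0,0,0,3]
  row3 -= 0·row2 → [0,0,0,3]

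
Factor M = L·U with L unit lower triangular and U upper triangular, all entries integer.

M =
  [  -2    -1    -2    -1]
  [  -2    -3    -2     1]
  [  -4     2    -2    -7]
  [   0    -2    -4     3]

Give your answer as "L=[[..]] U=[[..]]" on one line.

  R1 -= 1·R0 → [0,-2,0,2]
  R2 -= 2·R0 → [0,4,2,-5]
  R3 -= 0·R0 → [0,-2,-4,3]
  R2 -= -2·R1 → [0,0,2,-1]
  R3 -= 1·R1 → [0,0,-4,1]
  R3 -= -2·R2 → [0,0,0,-1]

L=[[1,0,0,0],[1,1,0,0],[2,-2,1,0],[0,1,-2,1]] U=[[-2,-1,-2,-1],[0,-2,0,2],[0,0,2,-1],[0,0,0,-1]]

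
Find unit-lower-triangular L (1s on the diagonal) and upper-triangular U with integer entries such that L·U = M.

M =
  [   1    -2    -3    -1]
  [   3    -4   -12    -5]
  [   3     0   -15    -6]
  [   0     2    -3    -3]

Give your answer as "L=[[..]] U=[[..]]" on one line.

L=[[1,0,0,0],[3,1,0,0],[3,3,1,0],[0,1,0,1]] U=[[1,-2,-3,-1],[0,2,-3,-2],[0,0,3,3],[0,0,0,-1]]

  r1 -= 3·r0 → [0,2,-3,-2]
  r2 -= 3·r0 → [0,6,-6,-3]
  r3 -= 0·r0 → [0,2,-3,-3]
  r2 -= 3·r1 → [0,0,3,3]
  r3 -= 1·r1 → [0,0,0,-1]
  r3 -= 0·r2 → [0,0,0,-1]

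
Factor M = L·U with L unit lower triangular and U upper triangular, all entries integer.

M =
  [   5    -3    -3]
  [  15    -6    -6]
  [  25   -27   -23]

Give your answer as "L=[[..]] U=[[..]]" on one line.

  row1 -= 3·row0 → [0,3,3]
  row2 -= 5·row0 → [0,-12,-8]
  row2 -= -4·row1 → [0,0,4]

L=[[1,0,0],[3,1,0],[5,-4,1]] U=[[5,-3,-3],[0,3,3],[0,0,4]]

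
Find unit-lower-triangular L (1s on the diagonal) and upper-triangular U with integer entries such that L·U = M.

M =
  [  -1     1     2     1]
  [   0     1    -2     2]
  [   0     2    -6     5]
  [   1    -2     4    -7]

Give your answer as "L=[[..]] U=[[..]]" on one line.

  R1 -= 0·R0 → [0,1,-2,2]
  R2 -= 0·R0 → [0,2,-6,5]
  R3 -= -1·R0 → [0,-1,6,-6]
  R2 -= 2·R1 → [0,0,-2,1]
  R3 -= -1·R1 → [0,0,4,-4]
  R3 -= -2·R2 → [0,0,0,-2]

L=[[1,0,0,0],[0,1,0,0],[0,2,1,0],[-1,-1,-2,1]] U=[[-1,1,2,1],[0,1,-2,2],[0,0,-2,1],[0,0,0,-2]]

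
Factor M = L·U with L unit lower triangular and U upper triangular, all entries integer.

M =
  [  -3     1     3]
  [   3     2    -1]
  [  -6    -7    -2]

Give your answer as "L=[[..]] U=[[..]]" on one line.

L=[[1,0,0],[-1,1,0],[2,-3,1]] U=[[-3,1,3],[0,3,2],[0,0,-2]]

  row1 -= -1·row0 → [0,3,2]
  row2 -= 2·row0 → [0,-9,-8]
  row2 -= -3·row1 → [0,0,-2]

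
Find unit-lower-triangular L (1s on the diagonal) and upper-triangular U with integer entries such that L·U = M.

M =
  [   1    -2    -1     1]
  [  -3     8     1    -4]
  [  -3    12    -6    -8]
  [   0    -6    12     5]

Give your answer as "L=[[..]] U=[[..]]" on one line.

L=[[1,0,0,0],[-3,1,0,0],[-3,3,1,0],[0,-3,-2,1]] U=[[1,-2,-1,1],[0,2,-2,-1],[0,0,-3,-2],[0,0,0,-2]]

  r1 -= -3·r0 → [0,2,-2,-1]
  r2 -= -3·r0 → [0,6,-9,-5]
  r3 -= 0·r0 → [0,-6,12,5]
  r2 -= 3·r1 → [0,0,-3,-2]
  r3 -= -3·r1 → [0,0,6,2]
  r3 -= -2·r2 → [0,0,0,-2]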